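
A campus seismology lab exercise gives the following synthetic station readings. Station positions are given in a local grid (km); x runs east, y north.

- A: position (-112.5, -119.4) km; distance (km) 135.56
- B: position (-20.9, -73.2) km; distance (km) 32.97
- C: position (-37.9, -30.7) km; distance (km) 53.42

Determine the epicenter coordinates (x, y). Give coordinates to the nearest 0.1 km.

Circle about each station: (x + 112.5)² + (y + 119.4)² = 135.56²; (x + 20.9)² + (y + 73.2)² = 32.97²; (x + 37.9)² + (y + 30.7)² = 53.42².
Subtracting the A equation from the B and C equations removes the quadratic terms:
183.2 x + 92.4 y = -3828.07
149.2 x + 177.4 y = -9010.89
Solving the 2×2 system: x ≈ 8.2, y ≈ -57.7 km.

8.2 km east, -57.7 km north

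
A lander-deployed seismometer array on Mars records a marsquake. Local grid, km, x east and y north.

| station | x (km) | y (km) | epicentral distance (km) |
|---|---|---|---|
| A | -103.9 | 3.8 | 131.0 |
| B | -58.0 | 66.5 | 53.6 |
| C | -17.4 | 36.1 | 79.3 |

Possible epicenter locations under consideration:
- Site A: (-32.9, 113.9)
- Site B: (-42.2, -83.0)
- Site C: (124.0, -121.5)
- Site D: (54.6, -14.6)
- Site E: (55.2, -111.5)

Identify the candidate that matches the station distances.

For each candidate, compare |candidate − station| to the reported distance:
Site A: residuals A 0.0, B 0.0, C 0.0 → max 0.0 km
Site B: residuals A 24.5, B 96.7, C 42.4 → max 96.7 km
Site C: residuals A 129.1, B 208.1, C 132.4 → max 208.1 km
Site D: residuals A 28.6, B 85.2, C 8.8 → max 85.2 km
Site E: residuals A 65.5, B 157.3, C 85.2 → max 157.3 km
Only Site A has all residuals ≈ 0.

Site A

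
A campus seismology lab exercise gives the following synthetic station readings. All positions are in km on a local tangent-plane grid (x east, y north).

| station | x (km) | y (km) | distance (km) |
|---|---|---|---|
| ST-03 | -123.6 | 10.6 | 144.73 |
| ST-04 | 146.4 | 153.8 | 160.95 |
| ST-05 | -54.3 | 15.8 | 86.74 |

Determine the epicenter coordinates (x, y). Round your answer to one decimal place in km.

(2.8, 81.1)

Circle about each station: (x + 123.6)² + (y − 10.6)² = 144.73²; (x − 146.4)² + (y − 153.8)² = 160.95²; (x + 54.3)² + (y − 15.8)² = 86.74².
Subtracting the ST-03 equation from the ST-04 and ST-05 equations removes the quadratic terms:
540.0 x + 286.4 y = 24739.95
138.6 x + 10.4 y = 1231.76
Solving the 2×2 system: x ≈ 2.8, y ≈ 81.1 km.
Check against ST-03 (with the unrounded x, y): √((x + 123.6)²+(y − 10.6)²) = 144.73 ≈ 144.73 km. ✓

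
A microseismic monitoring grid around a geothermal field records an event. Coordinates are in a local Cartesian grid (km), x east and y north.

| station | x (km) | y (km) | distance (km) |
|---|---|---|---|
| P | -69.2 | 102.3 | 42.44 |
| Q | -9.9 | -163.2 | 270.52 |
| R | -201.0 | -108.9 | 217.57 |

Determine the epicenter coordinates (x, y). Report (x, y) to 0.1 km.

x ≈ -109.3 km, y ≈ 88.4 km

Circle about each station: (x + 69.2)² + (y − 102.3)² = 42.44²; (x + 9.9)² + (y + 163.2)² = 270.52²; (x + 201.0)² + (y + 108.9)² = 217.57².
Subtracting the P equation from the Q and R equations removes the quadratic terms:
118.6 x − 531.0 y = -59901.60
-263.6 x − 422.4 y = -8529.27
Solving the 2×2 system: x ≈ -109.3, y ≈ 88.4 km.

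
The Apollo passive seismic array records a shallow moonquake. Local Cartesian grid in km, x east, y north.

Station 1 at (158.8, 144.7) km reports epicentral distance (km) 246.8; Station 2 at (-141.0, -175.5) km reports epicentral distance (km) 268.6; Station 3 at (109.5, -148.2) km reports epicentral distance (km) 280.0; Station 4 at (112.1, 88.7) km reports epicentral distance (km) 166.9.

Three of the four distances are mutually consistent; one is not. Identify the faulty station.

Station 1

Solve using three stations at a time. Using Station 2, Station 3, Station 4 (subtract circle equations pairwise → linear system) gives (x, y) ≈ (-54.5, 78.7).
Distances from that point to each station vs reported:
  Station 1: calculated 223.2 vs reported 246.8 → residual 23.6 km
  Station 2: calculated 268.6 vs reported 268.6 → residual 0.0 km
  Station 3: calculated 280.0 vs reported 280.0 → residual 0.0 km
  Station 4: calculated 166.9 vs reported 166.9 → residual 0.0 km
Station 2, Station 3, Station 4 are mutually consistent (residuals ≈ 0); Station 1 is off by 23.6 km.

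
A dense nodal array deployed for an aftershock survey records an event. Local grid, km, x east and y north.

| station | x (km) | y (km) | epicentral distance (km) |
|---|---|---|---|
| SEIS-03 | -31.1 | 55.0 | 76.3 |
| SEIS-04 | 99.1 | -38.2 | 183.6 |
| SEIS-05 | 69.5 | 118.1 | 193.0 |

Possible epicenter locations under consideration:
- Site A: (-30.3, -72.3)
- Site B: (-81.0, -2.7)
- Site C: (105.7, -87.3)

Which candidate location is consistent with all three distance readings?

For each candidate, compare |candidate − station| to the reported distance:
Site A: residuals SEIS-03 51.0, SEIS-04 49.8, SEIS-05 22.0 → max 51.0 km
Site B: residuals SEIS-03 0.0, SEIS-04 0.0, SEIS-05 0.0 → max 0.0 km
Site C: residuals SEIS-03 121.1, SEIS-04 134.1, SEIS-05 15.6 → max 134.1 km
Only Site B has all residuals ≈ 0.

Site B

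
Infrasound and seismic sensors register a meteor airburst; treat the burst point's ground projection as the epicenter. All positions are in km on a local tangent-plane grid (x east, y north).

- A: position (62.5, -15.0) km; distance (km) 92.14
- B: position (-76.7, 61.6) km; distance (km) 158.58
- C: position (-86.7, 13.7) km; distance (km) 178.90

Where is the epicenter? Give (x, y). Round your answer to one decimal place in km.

Circle about each station: (x − 62.5)² + (y + 15.0)² = 92.14²; (x + 76.7)² + (y − 61.6)² = 158.58²; (x + 86.7)² + (y − 13.7)² = 178.90².
Subtracting the A equation from the B and C equations removes the quadratic terms:
-278.4 x + 153.2 y = -11111.64
-298.4 x + 57.4 y = -19942.10
Solving the 2×2 system: x ≈ 81.3, y ≈ 75.2 km.

x ≈ 81.3 km, y ≈ 75.2 km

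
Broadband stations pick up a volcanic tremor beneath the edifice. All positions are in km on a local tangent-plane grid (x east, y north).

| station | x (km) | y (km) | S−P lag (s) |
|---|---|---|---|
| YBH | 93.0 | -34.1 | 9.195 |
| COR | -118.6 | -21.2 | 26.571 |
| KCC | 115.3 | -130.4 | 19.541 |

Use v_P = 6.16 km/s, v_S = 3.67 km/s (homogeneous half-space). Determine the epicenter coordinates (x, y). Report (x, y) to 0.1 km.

Distance from S−P lag: d = Δt · v_P v_S / (v_P − v_S) = Δt · (6.16·3.67)/(6.16−3.67) ≈ 9.0792·Δt.
So d_YBH = 83.48, d_COR = 241.24, d_KCC = 177.42 km.
Circle about each station: (x − 93.0)² + (y + 34.1)² = 83.48²; (x + 118.6)² + (y + 21.2)² = 241.24²; (x − 115.3)² + (y + 130.4)² = 177.42².
Subtracting pairs of circle equations eliminates x²+y² and gives linear equations (the radical axes):
-423.2 x + 25.8 y = -46524.24
44.6 x − 192.6 y = -4022.51
Solving the 2×2 system: x ≈ 112.8, y ≈ 47.0 km.

(112.8, 47.0)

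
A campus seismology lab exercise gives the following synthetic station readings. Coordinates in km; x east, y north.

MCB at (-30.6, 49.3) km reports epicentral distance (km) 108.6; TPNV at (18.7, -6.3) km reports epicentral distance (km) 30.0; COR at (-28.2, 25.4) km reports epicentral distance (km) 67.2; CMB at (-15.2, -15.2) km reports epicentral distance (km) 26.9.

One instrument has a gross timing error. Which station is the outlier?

Solve using three stations at a time. Using TPNV, COR, CMB (subtract circle equations pairwise → linear system) gives (x, y) ≈ (5.0, -33.1).
Distances from that point to each station vs reported:
  MCB: calculated 89.7 vs reported 108.6 → residual 18.9 km
  TPNV: calculated 30.1 vs reported 30.0 → residual 0.1 km
  COR: calculated 67.2 vs reported 67.2 → residual 0.0 km
  CMB: calculated 27.0 vs reported 26.9 → residual 0.1 km
TPNV, COR, CMB are mutually consistent (residuals ≈ 0); MCB is off by 18.9 km.

MCB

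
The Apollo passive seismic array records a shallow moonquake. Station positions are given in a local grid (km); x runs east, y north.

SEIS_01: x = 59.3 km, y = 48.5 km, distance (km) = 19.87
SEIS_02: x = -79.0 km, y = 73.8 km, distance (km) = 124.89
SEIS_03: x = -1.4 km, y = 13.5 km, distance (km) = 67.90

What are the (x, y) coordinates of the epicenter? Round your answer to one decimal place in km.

Circle about each station: (x − 59.3)² + (y − 48.5)² = 19.87²; (x + 79.0)² + (y − 73.8)² = 124.89²; (x + 1.4)² + (y − 13.5)² = 67.90².
Subtracting the SEIS_01 equation from the SEIS_02 and SEIS_03 equations removes the quadratic terms:
-276.6 x + 50.6 y = -9384.00
-121.4 x − 70.0 y = -9900.12
Solving the 2×2 system: x ≈ 45.4, y ≈ 62.7 km.
Check against SEIS_01 (with the unrounded x, y): √((x − 59.3)²+(y − 48.5)²) = 19.87 ≈ 19.87 km. ✓

x ≈ 45.4 km, y ≈ 62.7 km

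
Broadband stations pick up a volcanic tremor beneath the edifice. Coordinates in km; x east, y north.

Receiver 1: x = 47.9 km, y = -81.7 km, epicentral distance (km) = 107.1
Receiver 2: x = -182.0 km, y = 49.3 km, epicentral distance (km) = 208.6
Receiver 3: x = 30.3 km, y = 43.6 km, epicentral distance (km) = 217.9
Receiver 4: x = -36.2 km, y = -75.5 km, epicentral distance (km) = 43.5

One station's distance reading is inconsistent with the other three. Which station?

Receiver 3

Solve using three stations at a time. Using Receiver 1, Receiver 2, Receiver 4 (subtract circle equations pairwise → linear system) gives (x, y) ≈ (-53.8, -115.2).
Distances from that point to each station vs reported:
  Receiver 1: calculated 107.1 vs reported 107.1 → residual 0.0 km
  Receiver 2: calculated 208.6 vs reported 208.6 → residual 0.0 km
  Receiver 3: calculated 179.7 vs reported 217.9 → residual 38.2 km
  Receiver 4: calculated 43.5 vs reported 43.5 → residual 0.0 km
Receiver 1, Receiver 2, Receiver 4 are mutually consistent (residuals ≈ 0); Receiver 3 is off by 38.2 km.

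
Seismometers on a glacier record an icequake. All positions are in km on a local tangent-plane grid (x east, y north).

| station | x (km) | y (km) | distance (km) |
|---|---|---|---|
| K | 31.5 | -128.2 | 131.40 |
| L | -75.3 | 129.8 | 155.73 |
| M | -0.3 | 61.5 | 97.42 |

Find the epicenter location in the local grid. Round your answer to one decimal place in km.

(-47.9, -23.5)

Circle about each station: (x − 31.5)² + (y + 128.2)² = 131.40²; (x + 75.3)² + (y − 129.8)² = 155.73²; (x + 0.3)² + (y − 61.5)² = 97.42².
Subtracting the K equation from the L and M equations removes the quadratic terms:
-213.6 x + 516.0 y = -1895.23
-63.6 x + 379.4 y = -5869.85
Solving the 2×2 system: x ≈ -47.9, y ≈ -23.5 km.
Check against K (with the unrounded x, y): √((x − 31.5)²+(y + 128.2)²) = 131.40 ≈ 131.40 km. ✓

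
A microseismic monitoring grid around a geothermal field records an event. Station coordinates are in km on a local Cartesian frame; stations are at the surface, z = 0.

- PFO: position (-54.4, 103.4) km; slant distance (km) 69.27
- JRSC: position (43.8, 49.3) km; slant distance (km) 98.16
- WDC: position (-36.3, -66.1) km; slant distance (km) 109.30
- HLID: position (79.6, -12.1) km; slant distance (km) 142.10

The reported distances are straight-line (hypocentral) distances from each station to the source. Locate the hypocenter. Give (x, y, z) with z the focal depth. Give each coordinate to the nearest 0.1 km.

x ≈ -50.4 km, y ≈ 39.2 km, depth ≈ 25.7 km

Each station gives a sphere (x−x_i)² + (y−y_i)² + z² = d_i² (stations at z=0).
Subtracting the PFO sphere from JRSC and WDC: z² cancels, leaving linear equations in x and y:
196.4 x − 108.2 y = -14139.04
36.2 x − 339.0 y = -15112.18
Solving: x ≈ -50.397, y ≈ 39.197 km (keep extra digits for the depth step; rounded: -50.4, 39.2).
Then from the PFO sphere: z² = 69.27² − (x + 54.4)² − (y − 103.4)² with x = -50.397, y = 39.197, so z ≈ 25.696 ≈ 25.7 km.
Check against HLID (with the unrounded solution): distance 142.09 ≈ 142.10 km. ✓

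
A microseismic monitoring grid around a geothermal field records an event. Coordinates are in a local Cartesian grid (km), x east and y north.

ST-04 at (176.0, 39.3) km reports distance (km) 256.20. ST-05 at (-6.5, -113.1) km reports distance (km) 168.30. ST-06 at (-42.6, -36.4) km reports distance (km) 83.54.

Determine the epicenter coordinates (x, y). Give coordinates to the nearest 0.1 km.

Circle about each station: (x − 176.0)² + (y − 39.3)² = 256.20²; (x + 6.5)² + (y + 113.1)² = 168.30²; (x + 42.6)² + (y + 36.4)² = 83.54².
Subtracting the ST-04 equation from the ST-05 and ST-06 equations removes the quadratic terms:
-365.0 x − 304.8 y = 17626.92
-437.2 x − 151.4 y = 29278.74
Solving the 2×2 system: x ≈ -80.2, y ≈ 38.2 km.

-80.2 km east, 38.2 km north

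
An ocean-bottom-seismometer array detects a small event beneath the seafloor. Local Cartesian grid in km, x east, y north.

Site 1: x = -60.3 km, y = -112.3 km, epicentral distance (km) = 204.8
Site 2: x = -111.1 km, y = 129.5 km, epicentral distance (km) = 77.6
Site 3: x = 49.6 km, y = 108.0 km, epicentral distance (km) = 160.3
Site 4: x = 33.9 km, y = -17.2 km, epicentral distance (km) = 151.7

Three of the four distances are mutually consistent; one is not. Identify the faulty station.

Solve using three stations at a time. Using Site 2, Site 3, Site 4 (subtract circle equations pairwise → linear system) gives (x, y) ≈ (-100.8, 52.6).
Distances from that point to each station vs reported:
  Site 1: calculated 169.8 vs reported 204.8 → residual 35.0 km
  Site 2: calculated 77.6 vs reported 77.6 → residual 0.0 km
  Site 3: calculated 160.3 vs reported 160.3 → residual 0.0 km
  Site 4: calculated 151.7 vs reported 151.7 → residual 0.0 km
Site 2, Site 3, Site 4 are mutually consistent (residuals ≈ 0); Site 1 is off by 35.0 km.

Site 1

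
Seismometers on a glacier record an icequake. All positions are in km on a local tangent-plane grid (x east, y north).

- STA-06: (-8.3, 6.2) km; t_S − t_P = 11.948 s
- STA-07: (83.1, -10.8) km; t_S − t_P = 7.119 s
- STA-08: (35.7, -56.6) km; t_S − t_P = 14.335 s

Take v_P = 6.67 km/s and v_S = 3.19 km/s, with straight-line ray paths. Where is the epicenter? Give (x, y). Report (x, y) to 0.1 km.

61.7 km east, 27.1 km north

Distance from S−P lag: d = Δt · v_P v_S / (v_P − v_S) = Δt · (6.67·3.19)/(6.67−3.19) ≈ 6.1142·Δt.
So d_STA-06 = 73.05, d_STA-07 = 43.53, d_STA-08 = 87.65 km.
Circle about each station: (x + 8.3)² + (y − 6.2)² = 73.05²; (x − 83.1)² + (y + 10.8)² = 43.53²; (x − 35.7)² + (y + 56.6)² = 87.65².
Subtracting pairs of circle equations eliminates x²+y² and gives linear equations (the radical axes):
182.8 x − 34.0 y = 10356.36
88.0 x − 125.6 y = 2024.50
Solving the 2×2 system: x ≈ 61.7, y ≈ 27.1 km.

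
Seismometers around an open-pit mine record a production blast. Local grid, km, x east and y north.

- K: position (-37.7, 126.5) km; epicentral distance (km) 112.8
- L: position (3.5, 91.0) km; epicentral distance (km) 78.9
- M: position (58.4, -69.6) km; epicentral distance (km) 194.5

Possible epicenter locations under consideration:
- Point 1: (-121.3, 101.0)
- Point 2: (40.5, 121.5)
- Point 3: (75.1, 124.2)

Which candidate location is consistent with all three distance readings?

For each candidate, compare |candidate − station| to the reported distance:
Point 1: residuals K 25.4, L 46.3, M 53.3 → max 53.3 km
Point 2: residuals K 34.4, L 30.9, M 2.6 → max 34.4 km
Point 3: residuals K 0.0, L 0.0, M 0.0 → max 0.0 km
Only Point 3 has all residuals ≈ 0.

Point 3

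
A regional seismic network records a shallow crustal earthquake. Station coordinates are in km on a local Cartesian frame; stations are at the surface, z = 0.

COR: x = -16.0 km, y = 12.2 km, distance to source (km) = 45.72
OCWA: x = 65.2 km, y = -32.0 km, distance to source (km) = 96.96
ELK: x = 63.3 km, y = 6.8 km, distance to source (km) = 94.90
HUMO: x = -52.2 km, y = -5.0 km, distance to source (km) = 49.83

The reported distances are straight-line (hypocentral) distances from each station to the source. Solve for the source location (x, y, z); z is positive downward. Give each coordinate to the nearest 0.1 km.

Each station gives a sphere (x−x_i)² + (y−y_i)² + z² = d_i² (stations at z=0).
Subtracting the COR sphere from OCWA and ELK: z² cancels, leaving linear equations in x and y:
162.4 x − 88.4 y = -2440.72
158.6 x − 10.8 y = -3267.40
Solving: x ≈ -21.398, y ≈ -11.701 km (keep extra digits for the depth step; rounded: -21.4, -11.7).
Then from the COR sphere: z² = 45.72² − (x + 16.0)² − (y − 12.2)² with x = -21.398, y = -11.701, so z ≈ 38.600 ≈ 38.6 km.

(-21.4, -11.7, 38.6)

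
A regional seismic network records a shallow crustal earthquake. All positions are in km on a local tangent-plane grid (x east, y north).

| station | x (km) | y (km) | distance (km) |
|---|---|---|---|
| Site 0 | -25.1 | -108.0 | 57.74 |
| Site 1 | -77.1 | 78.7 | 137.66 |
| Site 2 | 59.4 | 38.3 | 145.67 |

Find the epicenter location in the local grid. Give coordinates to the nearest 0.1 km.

Circle about each station: (x + 25.1)² + (y + 108.0)² = 57.74²; (x + 77.1)² + (y − 78.7)² = 137.66²; (x − 59.4)² + (y − 38.3)² = 145.67².
Subtracting pairs of circle equations eliminates x²+y² and gives linear equations (the radical axes):
-104.0 x + 373.4 y = -15772.28
169.0 x + 292.6 y = -25184.60
Solving the 2×2 system: x ≈ -51.2, y ≈ -56.5 km.
Check against Site 0 (with the unrounded x, y): √((x + 25.1)²+(y + 108.0)²) = 57.74 ≈ 57.74 km. ✓

(-51.2, -56.5)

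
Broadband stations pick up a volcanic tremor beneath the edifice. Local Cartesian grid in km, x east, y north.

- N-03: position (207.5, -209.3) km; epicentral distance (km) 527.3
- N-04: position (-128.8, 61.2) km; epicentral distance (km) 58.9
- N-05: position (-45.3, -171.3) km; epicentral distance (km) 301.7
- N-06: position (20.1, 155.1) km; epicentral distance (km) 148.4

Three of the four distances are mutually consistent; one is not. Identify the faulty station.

N-03

Solve using three stations at a time. Using N-04, N-05, N-06 (subtract circle equations pairwise → linear system) gives (x, y) ≈ (-124.1, 119.9).
Distances from that point to each station vs reported:
  N-03: calculated 467.3 vs reported 527.3 → residual 60.0 km
  N-04: calculated 58.9 vs reported 58.9 → residual 0.0 km
  N-05: calculated 301.7 vs reported 301.7 → residual 0.0 km
  N-06: calculated 148.4 vs reported 148.4 → residual 0.0 km
N-04, N-05, N-06 are mutually consistent (residuals ≈ 0); N-03 is off by 60.0 km.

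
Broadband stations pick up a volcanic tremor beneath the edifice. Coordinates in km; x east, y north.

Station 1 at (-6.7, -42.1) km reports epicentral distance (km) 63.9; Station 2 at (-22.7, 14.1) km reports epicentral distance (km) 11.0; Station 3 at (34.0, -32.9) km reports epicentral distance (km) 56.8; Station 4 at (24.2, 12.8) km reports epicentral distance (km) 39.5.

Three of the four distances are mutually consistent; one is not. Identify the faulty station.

Station 3

Solve using three stations at a time. Using Station 1, Station 2, Station 4 (subtract circle equations pairwise → linear system) gives (x, y) ≈ (-14.4, 21.3).
Distances from that point to each station vs reported:
  Station 1: calculated 63.9 vs reported 63.9 → residual 0.0 km
  Station 2: calculated 11.0 vs reported 11.0 → residual 0.0 km
  Station 3: calculated 72.7 vs reported 56.8 → residual 15.9 km
  Station 4: calculated 39.5 vs reported 39.5 → residual 0.0 km
Station 1, Station 2, Station 4 are mutually consistent (residuals ≈ 0); Station 3 is off by 15.9 km.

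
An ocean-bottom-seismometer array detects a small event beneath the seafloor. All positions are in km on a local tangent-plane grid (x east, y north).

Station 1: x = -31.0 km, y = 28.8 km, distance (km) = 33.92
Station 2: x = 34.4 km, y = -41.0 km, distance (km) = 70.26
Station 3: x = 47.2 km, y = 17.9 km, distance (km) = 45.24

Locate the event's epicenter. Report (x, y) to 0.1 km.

x ≈ 2.1 km, y ≈ 21.4 km

Circle about each station: (x + 31.0)² + (y − 28.8)² = 33.92²; (x − 34.4)² + (y + 41.0)² = 70.26²; (x − 47.2)² + (y − 17.9)² = 45.24².
Subtracting pairs of circle equations eliminates x²+y² and gives linear equations (the radical axes):
130.8 x − 139.6 y = -2711.98
156.4 x − 21.8 y = -138.28
Solving the 2×2 system: x ≈ 2.1, y ≈ 21.4 km.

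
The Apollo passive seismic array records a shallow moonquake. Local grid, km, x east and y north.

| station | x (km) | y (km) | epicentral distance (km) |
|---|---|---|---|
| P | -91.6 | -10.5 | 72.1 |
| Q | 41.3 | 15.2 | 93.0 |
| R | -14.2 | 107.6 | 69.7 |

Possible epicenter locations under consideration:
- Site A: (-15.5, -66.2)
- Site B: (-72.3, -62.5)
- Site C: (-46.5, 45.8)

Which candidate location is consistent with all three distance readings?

For each candidate, compare |candidate − station| to the reported distance:
Site A: residuals P 22.2, Q 6.3, R 104.1 → max 104.1 km
Site B: residuals P 16.6, Q 44.6, R 110.0 → max 110.0 km
Site C: residuals P 0.0, Q 0.0, R 0.0 → max 0.0 km
Only Site C has all residuals ≈ 0.

Site C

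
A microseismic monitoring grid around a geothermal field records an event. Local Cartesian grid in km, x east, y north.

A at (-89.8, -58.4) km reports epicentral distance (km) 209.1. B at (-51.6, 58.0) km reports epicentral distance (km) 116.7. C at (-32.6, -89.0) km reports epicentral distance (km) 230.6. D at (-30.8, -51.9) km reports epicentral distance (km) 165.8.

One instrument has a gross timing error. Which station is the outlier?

Solve using three stations at a time. Using A, B, D (subtract circle equations pairwise → linear system) gives (x, y) ≈ (61.8, 85.6).
Distances from that point to each station vs reported:
  A: calculated 209.1 vs reported 209.1 → residual 0.0 km
  B: calculated 116.7 vs reported 116.7 → residual 0.0 km
  C: calculated 198.5 vs reported 230.6 → residual 32.1 km
  D: calculated 165.8 vs reported 165.8 → residual 0.0 km
A, B, D are mutually consistent (residuals ≈ 0); C is off by 32.1 km.

C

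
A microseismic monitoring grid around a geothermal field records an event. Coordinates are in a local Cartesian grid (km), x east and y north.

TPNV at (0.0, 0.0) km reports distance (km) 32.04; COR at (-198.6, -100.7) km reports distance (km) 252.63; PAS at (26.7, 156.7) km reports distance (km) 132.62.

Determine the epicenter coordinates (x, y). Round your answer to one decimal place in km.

Circle about each station: x² + y² = 32.04²; (x + 198.6)² + (y + 100.7)² = 252.63²; (x − 26.7)² + (y − 156.7)² = 132.62².
Subtracting pairs of circle equations eliminates x²+y² and gives linear equations (the radical axes):
-397.2 x − 201.4 y = -13212.91
53.4 x + 313.4 y = 8706.28
Solving the 2×2 system: x ≈ 21.0, y ≈ 24.2 km.

21.0 km east, 24.2 km north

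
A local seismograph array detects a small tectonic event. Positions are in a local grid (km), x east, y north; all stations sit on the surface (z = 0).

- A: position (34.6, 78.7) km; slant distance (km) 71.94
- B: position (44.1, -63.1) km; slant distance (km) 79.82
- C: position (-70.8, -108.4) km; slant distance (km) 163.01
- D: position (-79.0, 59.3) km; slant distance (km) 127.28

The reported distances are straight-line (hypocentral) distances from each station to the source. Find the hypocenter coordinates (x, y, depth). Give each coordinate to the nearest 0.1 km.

(36.1, 11.8, 26.4)

Each station gives a sphere (x−x_i)² + (y−y_i)² + z² = d_i² (stations at z=0).
Subtracting the A sphere from B and C: z² cancels, leaving linear equations in x and y:
19.0 x − 283.6 y = -2660.30
-210.8 x − 374.2 y = -12024.55
Solving: x ≈ 36.098, y ≈ 11.799 km (keep extra digits for the depth step; rounded: 36.1, 11.8).
Then from the A sphere: z² = 71.94² − (x − 34.6)² − (y − 78.7)² with x = 36.098, y = 11.799, so z ≈ 26.408 ≈ 26.4 km.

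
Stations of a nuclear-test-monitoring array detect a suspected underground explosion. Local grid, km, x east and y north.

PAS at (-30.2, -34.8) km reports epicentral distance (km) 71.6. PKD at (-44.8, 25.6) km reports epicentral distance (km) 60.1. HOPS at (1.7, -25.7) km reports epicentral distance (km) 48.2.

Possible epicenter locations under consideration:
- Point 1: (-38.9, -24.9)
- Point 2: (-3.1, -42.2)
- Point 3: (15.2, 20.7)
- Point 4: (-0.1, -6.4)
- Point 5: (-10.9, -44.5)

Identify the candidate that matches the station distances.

Point 3

For each candidate, compare |candidate − station| to the reported distance:
Point 1: residuals PAS 58.4, PKD 9.3, HOPS 7.6 → max 58.4 km
Point 2: residuals PAS 43.5, PKD 19.5, HOPS 31.0 → max 43.5 km
Point 3: residuals PAS 0.1, PKD 0.1, HOPS 0.1 → max 0.1 km
Point 4: residuals PAS 30.2, PKD 5.1, HOPS 28.8 → max 30.2 km
Point 5: residuals PAS 50.0, PKD 17.8, HOPS 25.6 → max 50.0 km
Only Point 3 has all residuals ≈ 0.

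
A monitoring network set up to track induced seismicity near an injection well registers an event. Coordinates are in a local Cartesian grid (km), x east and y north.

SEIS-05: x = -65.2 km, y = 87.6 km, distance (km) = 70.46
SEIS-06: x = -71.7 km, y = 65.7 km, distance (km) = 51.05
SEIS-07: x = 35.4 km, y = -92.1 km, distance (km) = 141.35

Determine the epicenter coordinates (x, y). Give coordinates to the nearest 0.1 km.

x ≈ -53.0 km, y ≈ 18.2 km

Circle about each station: (x + 65.2)² + (y − 87.6)² = 70.46²; (x + 71.7)² + (y − 65.7)² = 51.05²; (x − 35.4)² + (y + 92.1)² = 141.35².
Subtracting pairs of circle equations eliminates x²+y² and gives linear equations (the radical axes):
-13.0 x − 43.8 y = -108.91
201.2 x − 359.4 y = -17204.44
Solving the 2×2 system: x ≈ -53.0, y ≈ 18.2 km.
Check against SEIS-05 (with the unrounded x, y): √((x + 65.2)²+(y − 87.6)²) = 70.46 ≈ 70.46 km. ✓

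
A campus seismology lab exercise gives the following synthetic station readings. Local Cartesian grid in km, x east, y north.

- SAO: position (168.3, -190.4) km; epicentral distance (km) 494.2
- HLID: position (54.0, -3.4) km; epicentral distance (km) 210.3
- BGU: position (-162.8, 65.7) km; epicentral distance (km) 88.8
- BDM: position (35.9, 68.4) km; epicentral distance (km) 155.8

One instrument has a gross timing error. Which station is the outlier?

Solve using three stations at a time. Using HLID, BGU, BDM (subtract circle equations pairwise → linear system) gives (x, y) ≈ (-105.6, 133.5).
Distances from that point to each station vs reported:
  SAO: calculated 424.2 vs reported 494.2 → residual 70.0 km
  HLID: calculated 210.3 vs reported 210.3 → residual 0.0 km
  BGU: calculated 88.7 vs reported 88.8 → residual 0.1 km
  BDM: calculated 155.7 vs reported 155.8 → residual 0.1 km
HLID, BGU, BDM are mutually consistent (residuals ≈ 0); SAO is off by 70.0 km.

SAO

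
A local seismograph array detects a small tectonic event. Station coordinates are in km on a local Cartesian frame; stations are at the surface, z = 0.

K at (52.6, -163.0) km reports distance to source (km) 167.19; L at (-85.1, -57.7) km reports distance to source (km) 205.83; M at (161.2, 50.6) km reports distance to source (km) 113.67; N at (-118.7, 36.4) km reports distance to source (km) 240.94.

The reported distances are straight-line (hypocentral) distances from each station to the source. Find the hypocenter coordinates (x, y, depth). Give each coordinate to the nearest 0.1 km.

(105.1, -20.1, 69.1)

Each station gives a sphere (x−x_i)² + (y−y_i)² + z² = d_i² (stations at z=0).
Subtracting the K sphere from L and M: z² cancels, leaving linear equations in x and y:
-275.4 x + 210.6 y = -33177.95
217.2 x + 427.2 y = 14241.67
Solving: x ≈ 105.102, y ≈ -20.099 km (keep extra digits for the depth step; rounded: 105.1, -20.1).
Then from the K sphere: z² = 167.19² − (x − 52.6)² − (y + 163.0)² with x = 105.102, y = -20.099, so z ≈ 69.104 ≈ 69.1 km.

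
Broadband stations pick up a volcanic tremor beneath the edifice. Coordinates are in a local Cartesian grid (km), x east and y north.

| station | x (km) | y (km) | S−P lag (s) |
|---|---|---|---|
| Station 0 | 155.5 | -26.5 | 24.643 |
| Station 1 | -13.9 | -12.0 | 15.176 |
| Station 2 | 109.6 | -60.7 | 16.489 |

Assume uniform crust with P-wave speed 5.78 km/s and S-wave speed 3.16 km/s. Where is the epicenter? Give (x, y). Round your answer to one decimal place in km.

Distance from S−P lag: d = Δt · v_P v_S / (v_P − v_S) = Δt · (5.78·3.16)/(5.78−3.16) ≈ 6.9713·Δt.
So d_Station 0 = 171.79, d_Station 1 = 105.80, d_Station 2 = 114.95 km.
Circle about each station: (x − 155.5)² + (y + 26.5)² = 171.79²; (x + 13.9)² + (y + 12.0)² = 105.80²; (x − 109.6)² + (y + 60.7)² = 114.95².
Subtracting the Station 0 equation from the Station 1 and Station 2 equations removes the quadratic terms:
-338.8 x + 29.0 y = -6227.13
-91.8 x − 68.4 y = 7112.45
Solving the 2×2 system: x ≈ 8.5, y ≈ -115.4 km.

x ≈ 8.5 km, y ≈ -115.4 km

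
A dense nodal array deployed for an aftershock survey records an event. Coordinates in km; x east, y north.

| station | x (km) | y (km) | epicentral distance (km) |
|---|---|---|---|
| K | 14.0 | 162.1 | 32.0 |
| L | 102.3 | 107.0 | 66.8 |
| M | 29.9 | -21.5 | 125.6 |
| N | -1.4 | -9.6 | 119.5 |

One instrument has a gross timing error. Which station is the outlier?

Solve using three stations at a time. Using L, M, N (subtract circle equations pairwise → linear system) gives (x, y) ≈ (35.8, 103.9).
Distances from that point to each station vs reported:
  K: calculated 62.2 vs reported 32.0 → residual 30.2 km
  L: calculated 66.6 vs reported 66.8 → residual 0.2 km
  M: calculated 125.5 vs reported 125.6 → residual 0.1 km
  N: calculated 119.4 vs reported 119.5 → residual 0.1 km
L, M, N are mutually consistent (residuals ≈ 0); K is off by 30.2 km.

K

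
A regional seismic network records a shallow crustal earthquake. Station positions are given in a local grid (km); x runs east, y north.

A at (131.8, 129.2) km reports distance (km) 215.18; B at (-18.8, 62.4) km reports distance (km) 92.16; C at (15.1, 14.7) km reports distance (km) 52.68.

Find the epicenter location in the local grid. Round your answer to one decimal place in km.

Circle about each station: (x − 131.8)² + (y − 129.2)² = 215.18²; (x + 18.8)² + (y − 62.4)² = 92.16²; (x − 15.1)² + (y − 14.7)² = 52.68².
Subtracting the A equation from the B and C equations removes the quadratic terms:
-301.2 x − 133.6 y = 7992.29
-233.4 x − 229.0 y = 9907.47
Solving the 2×2 system: x ≈ -13.4, y ≈ -29.6 km.
Check against A (with the unrounded x, y): √((x − 131.8)²+(y − 129.2)²) = 215.18 ≈ 215.18 km. ✓

(-13.4, -29.6)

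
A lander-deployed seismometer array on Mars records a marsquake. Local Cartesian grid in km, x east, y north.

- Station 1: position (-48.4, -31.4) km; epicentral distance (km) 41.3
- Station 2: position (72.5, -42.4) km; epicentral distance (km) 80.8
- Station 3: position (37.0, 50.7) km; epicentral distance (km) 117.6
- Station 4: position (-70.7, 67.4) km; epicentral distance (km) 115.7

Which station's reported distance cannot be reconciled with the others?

Solve using three stations at a time. Using Station 1, Station 2, Station 4 (subtract circle equations pairwise → linear system) gives (x, y) ≈ (-7.2, -29.3).
Distances from that point to each station vs reported:
  Station 1: calculated 41.2 vs reported 41.3 → residual 0.1 km
  Station 2: calculated 80.8 vs reported 80.8 → residual 0.0 km
  Station 3: calculated 91.4 vs reported 117.6 → residual 26.2 km
  Station 4: calculated 115.7 vs reported 115.7 → residual 0.0 km
Station 1, Station 2, Station 4 are mutually consistent (residuals ≈ 0); Station 3 is off by 26.2 km.

Station 3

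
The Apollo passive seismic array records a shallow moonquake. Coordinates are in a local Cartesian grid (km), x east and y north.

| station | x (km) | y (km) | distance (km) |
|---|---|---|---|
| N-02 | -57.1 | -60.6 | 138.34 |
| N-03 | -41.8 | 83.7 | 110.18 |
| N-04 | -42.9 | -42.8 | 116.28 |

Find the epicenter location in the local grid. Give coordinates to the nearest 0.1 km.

Circle about each station: (x + 57.1)² + (y + 60.6)² = 138.34²; (x + 41.8)² + (y − 83.7)² = 110.18²; (x + 42.9)² + (y + 42.8)² = 116.28².
Subtracting pairs of circle equations eliminates x²+y² and gives linear equations (the radical axes):
30.6 x + 288.6 y = 8818.48
28.4 x + 35.6 y = 2356.40
Solving the 2×2 system: x ≈ 51.5, y ≈ 25.1 km.
Check against N-02 (with the unrounded x, y): √((x + 57.1)²+(y + 60.6)²) = 138.35 ≈ 138.34 km. ✓

(51.5, 25.1)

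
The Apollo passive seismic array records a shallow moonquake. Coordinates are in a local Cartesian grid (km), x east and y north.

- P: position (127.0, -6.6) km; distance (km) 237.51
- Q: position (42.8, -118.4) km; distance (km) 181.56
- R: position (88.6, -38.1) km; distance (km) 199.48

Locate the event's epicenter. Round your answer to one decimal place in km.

x ≈ -110.1 km, y ≈ -20.5 km

Circle about each station: (x − 127.0)² + (y + 6.6)² = 237.51²; (x − 42.8)² + (y + 118.4)² = 181.56²; (x − 88.6)² + (y + 38.1)² = 199.48².
Subtracting pairs of circle equations eliminates x²+y² and gives linear equations (the radical axes):
-168.4 x − 223.6 y = 23124.81
-76.8 x − 63.0 y = 9747.74
Solving the 2×2 system: x ≈ -110.1, y ≈ -20.5 km.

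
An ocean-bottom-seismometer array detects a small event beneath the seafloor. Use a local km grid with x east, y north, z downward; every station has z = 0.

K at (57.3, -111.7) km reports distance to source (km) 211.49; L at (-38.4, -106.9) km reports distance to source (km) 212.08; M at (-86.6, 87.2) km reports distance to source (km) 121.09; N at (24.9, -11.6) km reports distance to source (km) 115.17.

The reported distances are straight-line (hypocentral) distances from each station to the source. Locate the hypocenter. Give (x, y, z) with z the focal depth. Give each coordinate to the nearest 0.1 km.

Each station gives a sphere (x−x_i)² + (y−y_i)² + z² = d_i² (stations at z=0).
Subtracting the K sphere from L and M: z² cancels, leaving linear equations in x and y:
-191.4 x + 9.6 y = -3107.92
-287.8 x + 397.8 y = 29408.45
Solving: x ≈ 20.697, y ≈ 88.901 km (keep extra digits for the depth step; rounded: 20.7, 88.9).
Then from the K sphere: z² = 211.49² − (x − 57.3)² − (y + 111.7)² with x = 20.697, y = 88.901, so z ≈ 56.102 ≈ 56.1 km.
Check against N (with the unrounded solution): distance 115.18 ≈ 115.17 km. ✓

x ≈ 20.7 km, y ≈ 88.9 km, depth ≈ 56.1 km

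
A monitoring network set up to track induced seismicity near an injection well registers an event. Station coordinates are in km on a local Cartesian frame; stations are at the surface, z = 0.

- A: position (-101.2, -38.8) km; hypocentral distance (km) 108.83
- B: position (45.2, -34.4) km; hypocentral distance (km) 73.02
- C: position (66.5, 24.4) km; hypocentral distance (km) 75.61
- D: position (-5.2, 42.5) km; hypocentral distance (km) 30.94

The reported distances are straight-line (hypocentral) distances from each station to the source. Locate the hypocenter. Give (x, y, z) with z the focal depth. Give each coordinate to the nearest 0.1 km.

(-7.3, 14.6, 13.2)

Each station gives a sphere (x−x_i)² + (y−y_i)² + z² = d_i² (stations at z=0).
Subtracting the A sphere from B and C: z² cancels, leaving linear equations in x and y:
292.8 x + 8.8 y = -2008.43
335.4 x + 126.4 y = -602.17
Solving: x ≈ -7.298, y ≈ 14.602 km (keep extra digits for the depth step; rounded: -7.3, 14.6).
Then from the A sphere: z² = 108.83² − (x + 101.2)² − (y + 38.8)² with x = -7.298, y = 14.602, so z ≈ 13.214 ≈ 13.2 km.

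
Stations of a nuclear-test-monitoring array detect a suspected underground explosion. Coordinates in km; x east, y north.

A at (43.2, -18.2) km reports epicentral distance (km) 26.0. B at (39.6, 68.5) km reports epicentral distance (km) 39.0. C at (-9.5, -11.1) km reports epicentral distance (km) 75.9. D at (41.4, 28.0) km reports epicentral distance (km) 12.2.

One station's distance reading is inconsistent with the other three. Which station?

A

Solve using three stations at a time. Using B, C, D (subtract circle equations pairwise → linear system) gives (x, y) ≈ (53.1, 31.9).
Distances from that point to each station vs reported:
  A: calculated 51.0 vs reported 26.0 → residual 25.0 km
  B: calculated 39.0 vs reported 39.0 → residual 0.0 km
  C: calculated 75.9 vs reported 75.9 → residual 0.0 km
  D: calculated 12.3 vs reported 12.2 → residual 0.1 km
B, C, D are mutually consistent (residuals ≈ 0); A is off by 25.0 km.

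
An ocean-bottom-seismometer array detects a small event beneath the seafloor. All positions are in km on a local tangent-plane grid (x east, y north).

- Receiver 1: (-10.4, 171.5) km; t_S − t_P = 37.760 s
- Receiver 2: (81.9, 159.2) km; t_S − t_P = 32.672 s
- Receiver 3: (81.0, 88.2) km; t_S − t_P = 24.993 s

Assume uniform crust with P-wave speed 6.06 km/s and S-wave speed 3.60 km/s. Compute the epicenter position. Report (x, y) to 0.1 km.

(150.1, -122.4)

Distance from S−P lag: d = Δt · v_P v_S / (v_P − v_S) = Δt · (6.06·3.60)/(6.06−3.60) ≈ 8.8683·Δt.
So d_Receiver 1 = 334.87, d_Receiver 2 = 289.74, d_Receiver 3 = 221.65 km.
Circle about each station: (x + 10.4)² + (y − 171.5)² = 334.87²; (x − 81.9)² + (y − 159.2)² = 289.74²; (x − 81.0)² + (y − 88.2)² = 221.65².
Subtracting the Receiver 1 equation from the Receiver 2 and Receiver 3 equations removes the quadratic terms:
184.6 x − 24.6 y = 30720.49
182.8 x − 166.6 y = 47829.02
Solving the 2×2 system: x ≈ 150.1, y ≈ -122.4 km.
Check against Receiver 1 (with the unrounded x, y): √((x + 10.4)²+(y − 171.5)²) = 334.86 ≈ 334.87 km. ✓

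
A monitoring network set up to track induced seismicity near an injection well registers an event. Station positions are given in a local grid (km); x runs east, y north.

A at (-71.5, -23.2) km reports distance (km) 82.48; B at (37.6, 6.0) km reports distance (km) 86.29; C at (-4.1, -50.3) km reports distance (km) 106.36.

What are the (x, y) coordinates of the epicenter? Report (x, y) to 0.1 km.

-35.9 km east, 51.2 km north

Circle about each station: (x + 71.5)² + (y + 23.2)² = 82.48²; (x − 37.6)² + (y − 6.0)² = 86.29²; (x + 4.1)² + (y + 50.3)² = 106.36².
Subtracting pairs of circle equations eliminates x²+y² and gives linear equations (the radical axes):
218.2 x + 58.4 y = -4843.74
134.8 x − 54.2 y = -7613.09
Solving the 2×2 system: x ≈ -35.9, y ≈ 51.2 km.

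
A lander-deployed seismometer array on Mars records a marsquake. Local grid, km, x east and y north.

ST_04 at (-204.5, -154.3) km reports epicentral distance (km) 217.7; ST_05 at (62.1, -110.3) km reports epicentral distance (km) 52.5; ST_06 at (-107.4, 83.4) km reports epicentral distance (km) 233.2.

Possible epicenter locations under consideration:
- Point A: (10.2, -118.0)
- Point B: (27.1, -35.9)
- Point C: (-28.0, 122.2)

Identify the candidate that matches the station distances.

Point A

For each candidate, compare |candidate − station| to the reported distance:
Point A: residuals ST_04 0.0, ST_05 0.0, ST_06 0.0 → max 0.0 km
Point B: residuals ST_04 42.4, ST_05 29.7, ST_06 53.4 → max 53.4 km
Point C: residuals ST_04 110.3, ST_05 196.8, ST_06 144.8 → max 196.8 km
Only Point A has all residuals ≈ 0.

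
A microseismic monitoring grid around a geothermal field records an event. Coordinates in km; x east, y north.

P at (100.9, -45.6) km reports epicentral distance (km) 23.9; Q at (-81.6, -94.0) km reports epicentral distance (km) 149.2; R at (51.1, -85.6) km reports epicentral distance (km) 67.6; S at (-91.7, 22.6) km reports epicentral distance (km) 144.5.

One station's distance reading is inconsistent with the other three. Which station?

Solve using three stations at a time. Using Q, R, S (subtract circle equations pairwise → linear system) gives (x, y) ≈ (46.9, -18.2).
Distances from that point to each station vs reported:
  P: calculated 60.6 vs reported 23.9 → residual 36.7 km
  Q: calculated 149.2 vs reported 149.2 → residual 0.0 km
  R: calculated 67.5 vs reported 67.6 → residual 0.1 km
  S: calculated 144.5 vs reported 144.5 → residual 0.0 km
Q, R, S are mutually consistent (residuals ≈ 0); P is off by 36.7 km.

P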